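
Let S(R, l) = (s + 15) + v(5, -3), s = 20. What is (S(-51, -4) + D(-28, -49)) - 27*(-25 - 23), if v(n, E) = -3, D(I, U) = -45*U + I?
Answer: 3505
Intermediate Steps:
D(I, U) = I - 45*U
S(R, l) = 32 (S(R, l) = (20 + 15) - 3 = 35 - 3 = 32)
(S(-51, -4) + D(-28, -49)) - 27*(-25 - 23) = (32 + (-28 - 45*(-49))) - 27*(-25 - 23) = (32 + (-28 + 2205)) - 27*(-48) = (32 + 2177) + 1296 = 2209 + 1296 = 3505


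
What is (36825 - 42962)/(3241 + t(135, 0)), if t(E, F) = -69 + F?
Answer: -6137/3172 ≈ -1.9347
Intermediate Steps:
(36825 - 42962)/(3241 + t(135, 0)) = (36825 - 42962)/(3241 + (-69 + 0)) = -6137/(3241 - 69) = -6137/3172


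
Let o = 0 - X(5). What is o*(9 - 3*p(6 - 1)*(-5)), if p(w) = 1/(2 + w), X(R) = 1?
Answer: -78/7 ≈ -11.143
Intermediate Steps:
o = -1 (o = 0 - 1*1 = 0 - 1 = -1)
o*(9 - 3*p(6 - 1)*(-5)) = -(9 - 3/(2 + (6 - 1))*(-5)) = -(9 - 3/(2 + 5)*(-5)) = -(9 - 3/7*(-5)) = -(9 + 15/7) = -1*78/7 = -78/7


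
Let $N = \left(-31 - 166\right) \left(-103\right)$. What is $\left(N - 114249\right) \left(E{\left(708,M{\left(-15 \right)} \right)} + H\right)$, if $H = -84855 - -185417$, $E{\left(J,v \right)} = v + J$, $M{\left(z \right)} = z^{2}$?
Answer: $-9536267210$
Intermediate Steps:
$E{\left(J,v \right)} = J + v$
$N = 20291$ ($N = \left(-197\right) \left(-103\right) = 20291$)
$H = 100562$ ($H = -84855 + 185417 = 100562$)
$\left(N - 114249\right) \left(E{\left(708,M{\left(-15 \right)} \right)} + H\right) = \left(20291 - 114249\right) \left(\left(708 + \left(-15\right)^{2}\right) + 100562\right) = - 93958 \left(\left(708 + 225\right) + 100562\right) = - 93958 \left(933 + 100562\right) = \left(-93958\right) 101495 = -9536267210$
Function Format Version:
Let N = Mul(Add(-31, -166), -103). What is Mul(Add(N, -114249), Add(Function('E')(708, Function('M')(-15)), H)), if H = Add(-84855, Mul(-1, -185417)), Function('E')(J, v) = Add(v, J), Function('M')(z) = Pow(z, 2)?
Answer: -9536267210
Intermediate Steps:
Function('E')(J, v) = Add(J, v)
N = 20291 (N = Mul(-197, -103) = 20291)
H = 100562 (H = Add(-84855, 185417) = 100562)
Mul(Add(N, -114249), Add(Function('E')(708, Function('M')(-15)), H)) = Mul(Add(20291, -114249), Add(Add(708, Pow(-15, 2)), 100562)) = Mul(-93958, Add(Add(708, 225), 100562)) = Mul(-93958, Add(933, 100562)) = Mul(-93958, 101495) = -9536267210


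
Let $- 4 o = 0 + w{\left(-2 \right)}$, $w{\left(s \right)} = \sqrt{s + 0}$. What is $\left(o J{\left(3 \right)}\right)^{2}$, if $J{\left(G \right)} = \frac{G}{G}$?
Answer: $- \frac{1}{8} \approx -0.125$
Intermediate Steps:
$J{\left(G \right)} = 1$
$w{\left(s \right)} = \sqrt{s}$
$o = - \frac{i \sqrt{2}}{4}$ ($o = - \frac{0 + \sqrt{-2}}{4} = - \frac{0 + i \sqrt{2}}{4} = - \frac{i \sqrt{2}}{4} \approx - 0.35355 i$)
$\left(o J{\left(3 \right)}\right)^{2} = \left(- \frac{i \sqrt{2}}{4} \cdot 1\right)^{2} = \left(- \frac{i \sqrt{2}}{4}\right)^{2} = - \frac{1}{8}$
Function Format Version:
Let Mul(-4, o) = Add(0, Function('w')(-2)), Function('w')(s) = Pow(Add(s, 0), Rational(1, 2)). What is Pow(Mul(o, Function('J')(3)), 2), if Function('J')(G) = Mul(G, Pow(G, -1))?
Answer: Rational(-1, 8) ≈ -0.12500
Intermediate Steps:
Function('J')(G) = 1
Function('w')(s) = Pow(s, Rational(1, 2))
o = Mul(Rational(-1, 4), I, Pow(2, Rational(1, 2))) (o = Mul(Rational(-1, 4), Add(0, Pow(-2, Rational(1, 2)))) = Mul(Rational(-1, 4), Add(0, Mul(I, Pow(2, Rational(1, 2))))) = Mul(Rational(-1, 4), Mul(I, Pow(2, Rational(1, 2)))) = Mul(Rational(-1, 4), I, Pow(2, Rational(1, 2))) ≈ Mul(-0.35355, I))
Pow(Mul(o, Function('J')(3)), 2) = Pow(Mul(Mul(Rational(-1, 4), I, Pow(2, Rational(1, 2))), 1), 2) = Pow(Mul(Rational(-1, 4), I, Pow(2, Rational(1, 2))), 2) = Rational(-1, 8)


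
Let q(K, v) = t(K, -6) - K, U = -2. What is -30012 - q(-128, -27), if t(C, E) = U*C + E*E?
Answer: -30432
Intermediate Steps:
t(C, E) = E² - 2*C (t(C, E) = -2*C + E*E = -2*C + E² = E² - 2*C)
q(K, v) = 36 - 3*K (q(K, v) = ((-6)² - 2*K) - K = (36 - 2*K) - K = 36 - 3*K)
-30012 - q(-128, -27) = -30012 - (36 - 3*(-128)) = -30012 - (36 + 384) = -30012 - 1*420 = -30012 - 420 = -30432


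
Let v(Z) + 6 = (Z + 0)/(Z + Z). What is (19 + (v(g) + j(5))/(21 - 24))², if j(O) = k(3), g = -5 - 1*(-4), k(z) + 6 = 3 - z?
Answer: 18769/36 ≈ 521.36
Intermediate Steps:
k(z) = -3 - z (k(z) = -6 + (3 - z) = -3 - z)
g = -1 (g = -5 + 4 = -1)
j(O) = -6 (j(O) = -3 - 1*3 = -3 - 3 = -6)
v(Z) = -11/2 (v(Z) = -6 + (Z + 0)/(Z + Z) = -6 + Z/((2*Z)) = -6 + Z*(1/(2*Z)) = -6 + ½ = -11/2)
(19 + (v(g) + j(5))/(21 - 24))² = (19 + (-11/2 - 6)/(21 - 24))² = (19 - 23/2/(-3))² = (19 - 23/2*(-⅓))² = (19 + 23/6)² = (137/6)² = 18769/36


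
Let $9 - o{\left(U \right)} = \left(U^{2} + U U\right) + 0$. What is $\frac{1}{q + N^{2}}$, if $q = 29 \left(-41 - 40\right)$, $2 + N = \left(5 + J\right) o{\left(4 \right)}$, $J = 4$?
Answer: $\frac{1}{41332} \approx 2.4194 \cdot 10^{-5}$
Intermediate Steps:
$o{\left(U \right)} = 9 - 2 U^{2}$ ($o{\left(U \right)} = 9 - \left(\left(U^{2} + U U\right) + 0\right) = 9 - \left(\left(U^{2} + U^{2}\right) + 0\right) = 9 - \left(2 U^{2} + 0\right) = 9 - 2 U^{2}$)
$N = -209$ ($N = -2 + \left(5 + 4\right) \left(9 - 2 \cdot 4^{2}\right) = -2 + 9 \left(9 - 32\right) = -2 + 9 \left(-23\right) = -2 - 207 = -209$)
$q = -2349$ ($q = 29 \left(-81\right) = -2349$)
$\frac{1}{q + N^{2}} = \frac{1}{-2349 + \left(-209\right)^{2}} = \frac{1}{-2349 + 43681} = \frac{1}{41332}$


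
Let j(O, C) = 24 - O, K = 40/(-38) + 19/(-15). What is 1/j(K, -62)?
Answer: 285/7501 ≈ 0.037995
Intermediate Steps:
K = -661/285 (K = 40*(-1/38) + 19*(-1/15) = -20/19 - 19/15 = -661/285 ≈ -2.3193)
1/j(K, -62) = 1/(24 - 1*(-661/285)) = 1/(24 + 661/285) = 1/(7501/285) = 285/7501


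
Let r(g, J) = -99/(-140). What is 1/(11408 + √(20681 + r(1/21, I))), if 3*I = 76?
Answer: 1597120/18217049521 - 2*√101340365/18217049521 ≈ 8.6567e-5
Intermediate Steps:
I = 76/3 (I = (⅓)*76 = 76/3 ≈ 25.333)
r(g, J) = 99/140 (r(g, J) = -99*(-1/140) = 99/140)
1/(11408 + √(20681 + r(1/21, I))) = 1/(11408 + √(20681 + 99/140)) = 1/(11408 + √(2895439/140)) = 1/(11408 + √101340365/70)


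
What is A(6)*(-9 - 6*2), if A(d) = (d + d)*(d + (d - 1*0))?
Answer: -3024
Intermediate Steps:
A(d) = 4*d**2 (A(d) = (2*d)*(d + (d + 0)) = (2*d)*(d + d) = (2*d)*(2*d) = 4*d**2)
A(6)*(-9 - 6*2) = (4*6**2)*(-9 - 6*2) = (4*36)*(-9 - 12) = 144*(-21) = -3024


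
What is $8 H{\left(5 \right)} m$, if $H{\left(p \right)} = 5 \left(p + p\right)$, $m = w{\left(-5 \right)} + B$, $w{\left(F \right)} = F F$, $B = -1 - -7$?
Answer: $12400$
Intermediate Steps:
$B = 6$ ($B = -1 + 7 = 6$)
$w{\left(F \right)} = F^{2}$
$m = 31$ ($m = \left(-5\right)^{2} + 6 = 25 + 6 = 31$)
$H{\left(p \right)} = 10 p$ ($H{\left(p \right)} = 5 \cdot 2 p = 10 p$)
$8 H{\left(5 \right)} m = 8 \cdot 10 \cdot 5 \cdot 31 = 8 \cdot 50 \cdot 31 = 400 \cdot 31 = 12400$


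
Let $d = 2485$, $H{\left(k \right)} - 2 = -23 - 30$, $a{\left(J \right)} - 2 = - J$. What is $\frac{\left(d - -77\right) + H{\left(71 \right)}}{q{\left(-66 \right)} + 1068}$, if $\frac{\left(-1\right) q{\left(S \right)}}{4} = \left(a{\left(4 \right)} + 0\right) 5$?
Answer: $\frac{2511}{1108} \approx 2.2662$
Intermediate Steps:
$a{\left(J \right)} = 2 - J$
$H{\left(k \right)} = -51$ ($H{\left(k \right)} = 2 - 53 = -51$)
$q{\left(S \right)} = 40$ ($q{\left(S \right)} = - 4 \left(\left(2 - 4\right) + 0\right) 5 = - 4 \left(-2 + 0\right) 5 = - 4 \left(\left(-2\right) 5\right) = \left(-4\right) \left(-10\right) = 40$)
$\frac{\left(d - -77\right) + H{\left(71 \right)}}{q{\left(-66 \right)} + 1068} = \frac{\left(2485 - -77\right) - 51}{40 + 1068} = \frac{\left(2485 + 77\right) - 51}{1108} = \left(2562 - 51\right) \frac{1}{1108} = 2511 \cdot \frac{1}{1108} = \frac{2511}{1108}$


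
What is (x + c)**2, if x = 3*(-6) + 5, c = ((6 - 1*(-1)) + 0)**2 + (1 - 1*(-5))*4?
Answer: 3600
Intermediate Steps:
c = 73 (c = ((6 + 1) + 0)**2 + (1 + 5)*4 = (7 + 0)**2 + 6*4 = 7**2 + 24 = 49 + 24 = 73)
x = -13 (x = -18 + 5 = -13)
(x + c)**2 = (-13 + 73)**2 = 60**2 = 3600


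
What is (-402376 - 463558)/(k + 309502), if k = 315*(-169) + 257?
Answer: -432967/128262 ≈ -3.3756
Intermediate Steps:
k = -52978 (k = -53235 + 257 = -52978)
(-402376 - 463558)/(k + 309502) = (-402376 - 463558)/(-52978 + 309502) = -865934/256524 = -865934*1/256524 = -432967/128262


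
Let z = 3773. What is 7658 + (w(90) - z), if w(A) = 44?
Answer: 3929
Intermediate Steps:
7658 + (w(90) - z) = 7658 + (44 - 1*3773) = 7658 + (44 - 3773) = 7658 - 3729 = 3929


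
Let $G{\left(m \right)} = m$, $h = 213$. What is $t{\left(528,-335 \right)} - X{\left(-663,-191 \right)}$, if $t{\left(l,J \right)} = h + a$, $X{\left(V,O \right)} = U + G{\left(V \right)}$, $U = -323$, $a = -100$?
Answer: $1099$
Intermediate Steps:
$X{\left(V,O \right)} = -323 + V$
$t{\left(l,J \right)} = 113$ ($t{\left(l,J \right)} = 213 - 100 = 113$)
$t{\left(528,-335 \right)} - X{\left(-663,-191 \right)} = 113 - \left(-323 - 663\right) = 113 - -986 = 113 + 986 = 1099$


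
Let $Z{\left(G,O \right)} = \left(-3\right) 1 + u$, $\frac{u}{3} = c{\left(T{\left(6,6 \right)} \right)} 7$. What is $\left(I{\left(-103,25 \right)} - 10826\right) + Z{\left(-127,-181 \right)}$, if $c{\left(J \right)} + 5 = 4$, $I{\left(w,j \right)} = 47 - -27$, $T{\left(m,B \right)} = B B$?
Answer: $-10776$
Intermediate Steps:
$T{\left(m,B \right)} = B^{2}$
$I{\left(w,j \right)} = 74$ ($I{\left(w,j \right)} = 47 + 27 = 74$)
$c{\left(J \right)} = -1$ ($c{\left(J \right)} = -5 + 4 = -1$)
$u = -21$ ($u = 3 \left(\left(-1\right) 7\right) = 3 \left(-7\right) = -21$)
$Z{\left(G,O \right)} = -24$ ($Z{\left(G,O \right)} = \left(-3\right) 1 - 21 = -3 - 21 = -24$)
$\left(I{\left(-103,25 \right)} - 10826\right) + Z{\left(-127,-181 \right)} = \left(74 - 10826\right) - 24 = -10752 - 24 = -10776$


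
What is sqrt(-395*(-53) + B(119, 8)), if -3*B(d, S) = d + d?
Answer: sqrt(187701)/3 ≈ 144.42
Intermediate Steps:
B(d, S) = -2*d/3 (B(d, S) = -(d + d)/3 = -2*d/3)
sqrt(-395*(-53) + B(119, 8)) = sqrt(-395*(-53) - 2/3*119) = sqrt(20935 - 238/3) = sqrt(62567/3) = sqrt(187701)/3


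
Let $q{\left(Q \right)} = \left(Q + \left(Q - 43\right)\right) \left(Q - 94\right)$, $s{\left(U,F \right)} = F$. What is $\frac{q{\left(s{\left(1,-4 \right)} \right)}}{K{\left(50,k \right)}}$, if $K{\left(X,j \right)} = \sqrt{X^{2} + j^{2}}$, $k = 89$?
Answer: $\frac{294 \sqrt{10421}}{613} \approx 48.96$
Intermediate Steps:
$q{\left(Q \right)} = \left(-94 + Q\right) \left(-43 + 2 Q\right)$ ($q{\left(Q \right)} = \left(Q + \left(Q - 43\right)\right) \left(-94 + Q\right) = \left(Q + \left(-43 + Q\right)\right) \left(-94 + Q\right) = \left(-43 + 2 Q\right) \left(-94 + Q\right) = \left(-94 + Q\right) \left(-43 + 2 Q\right)$)
$\frac{q{\left(s{\left(1,-4 \right)} \right)}}{K{\left(50,k \right)}} = \frac{4042 - -924 + 2 \left(-4\right)^{2}}{\sqrt{50^{2} + 89^{2}}} = \frac{4042 + 924 + 2 \cdot 16}{\sqrt{2500 + 7921}} = \frac{4042 + 924 + 32}{\sqrt{10421}} = 4998 \frac{\sqrt{10421}}{10421} = \frac{294 \sqrt{10421}}{613}$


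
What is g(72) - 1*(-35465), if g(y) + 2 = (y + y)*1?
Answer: 35607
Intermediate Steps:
g(y) = -2 + 2*y (g(y) = -2 + (y + y)*1 = -2 + (2*y)*1 = -2 + 2*y)
g(72) - 1*(-35465) = (-2 + 2*72) - 1*(-35465) = (-2 + 144) + 35465 = 142 + 35465 = 35607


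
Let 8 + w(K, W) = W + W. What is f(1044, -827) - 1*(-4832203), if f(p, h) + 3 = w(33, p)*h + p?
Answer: 3113084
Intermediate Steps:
w(K, W) = -8 + 2*W (w(K, W) = -8 + (W + W) = -8 + 2*W)
f(p, h) = -3 + p + h*(-8 + 2*p) (f(p, h) = -3 + ((-8 + 2*p)*h + p) = -3 + (h*(-8 + 2*p) + p) = -3 + (p + h*(-8 + 2*p)) = -3 + p + h*(-8 + 2*p))
f(1044, -827) - 1*(-4832203) = (-3 + 1044 + 2*(-827)*(-4 + 1044)) - 1*(-4832203) = (-3 + 1044 + 2*(-827)*1040) + 4832203 = (-3 + 1044 - 1720160) + 4832203 = -1719119 + 4832203 = 3113084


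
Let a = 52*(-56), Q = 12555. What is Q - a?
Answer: 15467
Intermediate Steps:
a = -2912
Q - a = 12555 - 1*(-2912) = 12555 + 2912 = 15467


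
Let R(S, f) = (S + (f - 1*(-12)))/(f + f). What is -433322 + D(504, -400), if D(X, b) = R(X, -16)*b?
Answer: -427072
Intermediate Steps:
R(S, f) = (12 + S + f)/(2*f) (R(S, f) = (S + (f + 12))/((2*f)) = (S + (12 + f))*(1/(2*f)) = (12 + S + f)*(1/(2*f)) = (12 + S + f)/(2*f))
D(X, b) = b*(⅛ - X/32) (D(X, b) = ((½)*(12 + X - 16)/(-16))*b = ((½)*(-1/16)*(-4 + X))*b = (⅛ - X/32)*b = b*(⅛ - X/32))
-433322 + D(504, -400) = -433322 + (1/32)*(-400)*(4 - 1*504) = -433322 + (1/32)*(-400)*(4 - 504) = -433322 + (1/32)*(-400)*(-500) = -433322 + 6250 = -427072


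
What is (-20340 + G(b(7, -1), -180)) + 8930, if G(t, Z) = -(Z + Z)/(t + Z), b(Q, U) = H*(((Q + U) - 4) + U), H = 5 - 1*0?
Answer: -399422/35 ≈ -11412.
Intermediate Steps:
H = 5 (H = 5 + 0 = 5)
b(Q, U) = -20 + 5*Q + 10*U (b(Q, U) = 5*(((Q + U) - 4) + U) = 5*((-4 + Q + U) + U) = 5*(-4 + Q + 2*U) = -20 + 5*Q + 10*U)
G(t, Z) = -2*Z/(Z + t)
(-20340 + G(b(7, -1), -180)) + 8930 = (-20340 - 2*(-180)/(-180 + (-20 + 5*7 + 10*(-1)))) + 8930 = (-20340 - 2*(-180)/(-180 + (-20 + 35 - 10))) + 8930 = (-20340 - 2*(-180)/(-180 + 5)) + 8930 = (-20340 - 2*(-180)/(-175)) + 8930 = (-20340 - 2*(-180)*(-1/175)) + 8930 = (-20340 - 72/35) + 8930 = -711972/35 + 8930 = -399422/35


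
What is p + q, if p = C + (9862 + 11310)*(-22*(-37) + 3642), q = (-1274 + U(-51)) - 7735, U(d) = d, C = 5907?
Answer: 94339279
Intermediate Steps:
q = -9060 (q = (-1274 - 51) - 7735 = -1325 - 7735 = -9060)
p = 94348339 (p = 5907 + (9862 + 11310)*(-22*(-37) + 3642) = 5907 + 21172*(814 + 3642) = 5907 + 21172*4456 = 5907 + 94342432 = 94348339)
p + q = 94348339 - 9060 = 94339279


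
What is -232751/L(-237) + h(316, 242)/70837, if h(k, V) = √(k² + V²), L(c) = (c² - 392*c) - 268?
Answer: -232751/148805 + 178*√5/70837 ≈ -1.5585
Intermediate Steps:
L(c) = -268 + c² - 392*c
h(k, V) = √(V² + k²)
-232751/L(-237) + h(316, 242)/70837 = -232751/(-268 + (-237)² - 392*(-237)) + √(242² + 316²)/70837 = -232751/(-268 + 56169 + 92904) + √(58564 + 99856)*(1/70837) = -232751/148805 + √158420*(1/70837) = -232751*1/148805 + (178*√5)*(1/70837) = -232751/148805 + 178*√5/70837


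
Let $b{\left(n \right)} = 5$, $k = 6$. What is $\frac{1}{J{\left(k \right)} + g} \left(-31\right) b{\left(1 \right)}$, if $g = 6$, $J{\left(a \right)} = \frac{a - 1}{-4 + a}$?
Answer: $- \frac{310}{17} \approx -18.235$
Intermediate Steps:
$J{\left(a \right)} = \frac{-1 + a}{-4 + a}$
$\frac{1}{J{\left(k \right)} + g} \left(-31\right) b{\left(1 \right)} = \frac{1}{\frac{-1 + 6}{-4 + 6} + 6} \left(-31\right) 5 = \frac{1}{\frac{1}{2} \cdot 5 + 6} \left(-31\right) 5 = \frac{1}{\frac{5}{2} + 6} \left(-31\right) 5 = \frac{1}{\frac{17}{2}} \left(-31\right) 5 = \frac{2}{17} \left(-31\right) 5 = \left(- \frac{62}{17}\right) 5 = - \frac{310}{17}$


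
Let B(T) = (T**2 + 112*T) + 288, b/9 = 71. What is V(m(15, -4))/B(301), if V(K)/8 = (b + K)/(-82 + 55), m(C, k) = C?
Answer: -1744/1121409 ≈ -0.0015552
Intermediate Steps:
b = 639 (b = 9*71 = 639)
B(T) = 288 + T**2 + 112*T
V(K) = -568/3 - 8*K/27 (V(K) = 8*((639 + K)/(-82 + 55)) = 8*((639 + K)/(-27)) = 8*((639 + K)*(-1/27)) = 8*(-71/3 - K/27) = -568/3 - 8*K/27)
V(m(15, -4))/B(301) = (-568/3 - 8/27*15)/(288 + 301**2 + 112*301) = (-568/3 - 40/9)/(288 + 90601 + 33712) = -1744/9/124601 = -1744/9*1/124601 = -1744/1121409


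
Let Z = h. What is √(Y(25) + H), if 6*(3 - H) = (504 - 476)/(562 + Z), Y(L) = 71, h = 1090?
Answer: 13*√54870/354 ≈ 8.6022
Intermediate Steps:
Z = 1090
H = 1061/354 (H = 3 - (504 - 476)/(6*(562 + 1090)) = 3 - 14/(3*1652) = 3 - ⅙*1/59 = 3 - 1/354 = 1061/354 ≈ 2.9972)
√(Y(25) + H) = √(71 + 1061/354) = √(26195/354) = 13*√54870/354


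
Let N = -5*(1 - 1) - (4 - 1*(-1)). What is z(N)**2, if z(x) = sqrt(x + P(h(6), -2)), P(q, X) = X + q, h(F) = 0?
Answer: -7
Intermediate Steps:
N = -5 (N = -5*0 - (4 + 1) = 0 - 1*5 = 0 - 5 = -5)
z(x) = sqrt(-2 + x) (z(x) = sqrt(x + (-2 + 0)) = sqrt(x - 2) = sqrt(-2 + x))
z(N)**2 = (sqrt(-2 - 5))**2 = (sqrt(-7))**2 = (I*sqrt(7))**2 = -7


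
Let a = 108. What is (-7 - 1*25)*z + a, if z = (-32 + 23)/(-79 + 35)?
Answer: 1116/11 ≈ 101.45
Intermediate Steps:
z = 9/44 (z = -9/(-44) = -9*(-1/44) = 9/44 ≈ 0.20455)
(-7 - 1*25)*z + a = (-7 - 1*25)*(9/44) + 108 = (-7 - 25)*(9/44) + 108 = -32*9/44 + 108 = -72/11 + 108 = 1116/11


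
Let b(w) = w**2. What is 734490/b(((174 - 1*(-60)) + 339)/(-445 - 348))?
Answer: 51320366890/36481 ≈ 1.4068e+6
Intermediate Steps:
734490/b(((174 - 1*(-60)) + 339)/(-445 - 348)) = 734490/((((174 - 1*(-60)) + 339)/(-445 - 348))**2) = 734490/((((174 + 60) + 339)/(-793))**2) = 734490/(((234 + 339)*(-1/793))**2) = 734490/((573*(-1/793))**2) = 734490/((-573/793)**2) = 734490/(328329/628849) = 734490*(628849/328329) = 51320366890/36481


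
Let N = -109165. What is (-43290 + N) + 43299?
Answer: -109156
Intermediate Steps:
(-43290 + N) + 43299 = (-43290 - 109165) + 43299 = -152455 + 43299 = -109156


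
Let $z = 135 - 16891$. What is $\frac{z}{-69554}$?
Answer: $\frac{8378}{34777} \approx 0.24091$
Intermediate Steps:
$z = -16756$ ($z = 135 - 16891 = -16756$)
$\frac{z}{-69554} = - \frac{16756}{-69554} = \left(-16756\right) \left(- \frac{1}{69554}\right) = \frac{8378}{34777}$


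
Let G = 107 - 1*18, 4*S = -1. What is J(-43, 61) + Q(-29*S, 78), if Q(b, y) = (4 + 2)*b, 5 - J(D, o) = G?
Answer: -81/2 ≈ -40.500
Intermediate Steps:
S = -1/4 (S = (1/4)*(-1) = -1/4 ≈ -0.25000)
G = 89 (G = 107 - 18 = 89)
J(D, o) = -84 (J(D, o) = 5 - 1*89 = 5 - 89 = -84)
Q(b, y) = 6*b
J(-43, 61) + Q(-29*S, 78) = -84 + 6*(-29*(-1/4)) = -84 + 6*(29/4) = -84 + 87/2 = -81/2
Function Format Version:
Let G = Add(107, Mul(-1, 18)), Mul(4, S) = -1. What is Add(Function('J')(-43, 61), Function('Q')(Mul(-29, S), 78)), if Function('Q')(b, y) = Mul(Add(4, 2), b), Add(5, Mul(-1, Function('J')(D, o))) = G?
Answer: Rational(-81, 2) ≈ -40.500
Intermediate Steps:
S = Rational(-1, 4) (S = Mul(Rational(1, 4), -1) = Rational(-1, 4) ≈ -0.25000)
G = 89 (G = Add(107, -18) = 89)
Function('J')(D, o) = -84 (Function('J')(D, o) = Add(5, Mul(-1, 89)) = Add(5, -89) = -84)
Function('Q')(b, y) = Mul(6, b)
Add(Function('J')(-43, 61), Function('Q')(Mul(-29, S), 78)) = Add(-84, Mul(6, Mul(-29, Rational(-1, 4)))) = Add(-84, Mul(6, Rational(29, 4))) = Add(-84, Rational(87, 2)) = Rational(-81, 2)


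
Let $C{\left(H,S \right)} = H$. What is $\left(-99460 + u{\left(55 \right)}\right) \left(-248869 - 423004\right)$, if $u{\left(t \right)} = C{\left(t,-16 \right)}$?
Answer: $66787535565$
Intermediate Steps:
$u{\left(t \right)} = t$
$\left(-99460 + u{\left(55 \right)}\right) \left(-248869 - 423004\right) = \left(-99460 + 55\right) \left(-248869 - 423004\right) = \left(-99405\right) \left(-671873\right) = 66787535565$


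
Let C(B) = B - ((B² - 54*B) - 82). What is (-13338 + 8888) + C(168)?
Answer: -23352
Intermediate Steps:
C(B) = 82 - B² + 55*B (C(B) = B - (-82 + B² - 54*B) = B + (82 - B² + 54*B) = 82 - B² + 55*B)
(-13338 + 8888) + C(168) = (-13338 + 8888) + (82 - 1*168² + 55*168) = -4450 + (82 - 1*28224 + 9240) = -4450 + (82 - 28224 + 9240) = -4450 - 18902 = -23352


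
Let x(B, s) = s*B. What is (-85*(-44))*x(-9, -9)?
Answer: 302940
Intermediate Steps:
x(B, s) = B*s
(-85*(-44))*x(-9, -9) = (-85*(-44))*(-9*(-9)) = 3740*81 = 302940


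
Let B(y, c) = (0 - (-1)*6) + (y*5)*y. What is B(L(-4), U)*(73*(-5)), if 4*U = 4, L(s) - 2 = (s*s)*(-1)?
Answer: -359890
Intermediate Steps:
L(s) = 2 - s² (L(s) = 2 + (s*s)*(-1) = 2 + s²*(-1) = 2 - s²)
U = 1 (U = (¼)*4 = 1)
B(y, c) = 6 + 5*y² (B(y, c) = (0 - 1*(-6)) + (5*y)*y = (0 + 6) + 5*y² = 6 + 5*y²)
B(L(-4), U)*(73*(-5)) = (6 + 5*(2 - 1*(-4)²)²)*(73*(-5)) = (6 + 5*(2 - 1*16)²)*(-365) = (6 + 5*(2 - 16)²)*(-365) = (6 + 5*(-14)²)*(-365) = (6 + 5*196)*(-365) = (6 + 980)*(-365) = 986*(-365) = -359890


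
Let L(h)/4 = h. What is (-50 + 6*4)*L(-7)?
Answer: 728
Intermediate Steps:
L(h) = 4*h
(-50 + 6*4)*L(-7) = (-50 + 6*4)*(4*(-7)) = (-50 + 24)*(-28) = -26*(-28) = 728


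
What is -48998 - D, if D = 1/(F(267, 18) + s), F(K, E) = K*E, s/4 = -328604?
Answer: -64168270779/1309610 ≈ -48998.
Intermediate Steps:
s = -1314416 (s = 4*(-328604) = -1314416)
F(K, E) = E*K
D = -1/1309610 (D = 1/(18*267 - 1314416) = 1/(4806 - 1314416) = 1/(-1309610) = -1/1309610 ≈ -7.6359e-7)
-48998 - D = -48998 - 1*(-1/1309610) = -48998 + 1/1309610 = -64168270779/1309610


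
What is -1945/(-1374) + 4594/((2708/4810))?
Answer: 7591684355/930198 ≈ 8161.4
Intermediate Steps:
-1945/(-1374) + 4594/((2708/4810)) = -1945*(-1/1374) + 4594/((2708*(1/4810))) = 1945/1374 + 4594/(1354/2405) = 1945/1374 + 4594*(2405/1354) = 1945/1374 + 5524285/677 = 7591684355/930198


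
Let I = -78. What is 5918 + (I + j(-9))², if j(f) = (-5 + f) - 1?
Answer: 14567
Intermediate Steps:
j(f) = -6 + f
5918 + (I + j(-9))² = 5918 + (-78 + (-6 - 9))² = 5918 + (-78 - 15)² = 5918 + (-93)² = 5918 + 8649 = 14567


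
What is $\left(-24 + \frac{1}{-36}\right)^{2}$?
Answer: $\frac{748225}{1296} \approx 577.33$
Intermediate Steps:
$\left(-24 + \frac{1}{-36}\right)^{2} = \left(-24 - \frac{1}{36}\right)^{2} = \left(- \frac{865}{36}\right)^{2} = \frac{748225}{1296}$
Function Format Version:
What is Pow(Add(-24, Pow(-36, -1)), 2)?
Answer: Rational(748225, 1296) ≈ 577.33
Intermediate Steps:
Pow(Add(-24, Pow(-36, -1)), 2) = Pow(Add(-24, Rational(-1, 36)), 2) = Pow(Rational(-865, 36), 2) = Rational(748225, 1296)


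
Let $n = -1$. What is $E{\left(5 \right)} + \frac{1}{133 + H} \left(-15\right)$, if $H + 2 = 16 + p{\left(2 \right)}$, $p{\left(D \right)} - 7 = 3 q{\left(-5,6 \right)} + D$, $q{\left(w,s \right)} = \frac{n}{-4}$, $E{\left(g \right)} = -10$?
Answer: $- \frac{2110}{209} \approx -10.096$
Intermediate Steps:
$q{\left(w,s \right)} = \frac{1}{4}$ ($q{\left(w,s \right)} = - \frac{1}{-4} = \left(-1\right) \left(- \frac{1}{4}\right) = \frac{1}{4}$)
$p{\left(D \right)} = \frac{31}{4} + D$ ($p{\left(D \right)} = 7 + \left(3 \cdot \frac{1}{4} + D\right) = 7 + \left(\frac{3}{4} + D\right) = \frac{31}{4} + D$)
$H = \frac{95}{4}$ ($H = -2 + \left(16 + \left(\frac{31}{4} + 2\right)\right) = -2 + \left(16 + \frac{39}{4}\right) = -2 + \frac{103}{4} = \frac{95}{4} \approx 23.75$)
$E{\left(5 \right)} + \frac{1}{133 + H} \left(-15\right) = -10 + \frac{1}{133 + \frac{95}{4}} \left(-15\right) = -10 + \frac{1}{\frac{627}{4}} \left(-15\right) = -10 + \frac{4}{627} \left(-15\right) = -10 - \frac{20}{209} = - \frac{2110}{209}$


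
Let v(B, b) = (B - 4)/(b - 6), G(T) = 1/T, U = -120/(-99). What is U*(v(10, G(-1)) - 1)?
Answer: -520/231 ≈ -2.2511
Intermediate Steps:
U = 40/33 (U = -120*(-1/99) = 40/33 ≈ 1.2121)
v(B, b) = (-4 + B)/(-6 + b)
U*(v(10, G(-1)) - 1) = 40*((-4 + 10)/(-6 + 1/(-1)) - 1)/33 = 40*(6/(-6 - 1) - 1)/33 = 40*(6/(-7) - 1)/33 = 40*(-1/7*6 - 1)/33 = 40*(-6/7 - 1)/33 = (40/33)*(-13/7) = -520/231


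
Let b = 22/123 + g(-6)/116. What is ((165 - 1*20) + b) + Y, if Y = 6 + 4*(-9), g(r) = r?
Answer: 821317/7134 ≈ 115.13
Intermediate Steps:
Y = -30 (Y = 6 - 36 = -30)
b = 907/7134 (b = 22/123 - 6/116 = 22*(1/123) - 6*1/116 = 22/123 - 3/58 = 907/7134 ≈ 0.12714)
((165 - 1*20) + b) + Y = ((165 - 1*20) + 907/7134) - 30 = ((165 - 20) + 907/7134) - 30 = (145 + 907/7134) - 30 = 1035337/7134 - 30 = 821317/7134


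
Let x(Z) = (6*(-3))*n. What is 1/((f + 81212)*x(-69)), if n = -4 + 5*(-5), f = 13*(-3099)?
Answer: 1/21362850 ≈ 4.6810e-8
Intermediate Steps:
f = -40287
n = -29 (n = -4 - 25 = -29)
x(Z) = 522 (x(Z) = (6*(-3))*(-29) = -18*(-29) = 522)
1/((f + 81212)*x(-69)) = 1/((-40287 + 81212)*522) = (1/522)/40925 = (1/40925)*(1/522) = 1/21362850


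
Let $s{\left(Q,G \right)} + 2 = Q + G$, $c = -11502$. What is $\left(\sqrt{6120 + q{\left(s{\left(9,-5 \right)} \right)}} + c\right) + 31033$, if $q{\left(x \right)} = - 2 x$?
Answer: $19531 + 2 \sqrt{1529} \approx 19609.0$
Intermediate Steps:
$s{\left(Q,G \right)} = -2 + G + Q$ ($s{\left(Q,G \right)} = -2 + \left(Q + G\right) = -2 + \left(G + Q\right) = -2 + G + Q$)
$\left(\sqrt{6120 + q{\left(s{\left(9,-5 \right)} \right)}} + c\right) + 31033 = \left(\sqrt{6120 - 2 \left(-2 - 5 + 9\right)} - 11502\right) + 31033 = \left(\sqrt{6120 - 4} - 11502\right) + 31033 = \left(\sqrt{6116} - 11502\right) + 31033 = \left(2 \sqrt{1529} - 11502\right) + 31033 = \left(-11502 + 2 \sqrt{1529}\right) + 31033 = 19531 + 2 \sqrt{1529}$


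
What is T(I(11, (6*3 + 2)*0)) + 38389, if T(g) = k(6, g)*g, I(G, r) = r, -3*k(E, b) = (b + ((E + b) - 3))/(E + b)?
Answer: 38389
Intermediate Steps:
k(E, b) = -(-3 + E + 2*b)/(3*(E + b)) (k(E, b) = -(b + ((E + b) - 3))/(3*(E + b)) = -(b + (-3 + E + b))/(3*(E + b)) = -(-3 + E + 2*b)/(3*(E + b)))
T(g) = g*(-3 - 2*g)/(3*(6 + g)) (T(g) = ((3 - 1*6 - 2*g)/(3*(6 + g)))*g = ((3 - 6 - 2*g)/(3*(6 + g)))*g = ((-3 - 2*g)/(3*(6 + g)))*g = g*(-3 - 2*g)/(3*(6 + g)))
T(I(11, (6*3 + 2)*0)) + 38389 = -(6*3 + 2)*0*(3 + 2*((6*3 + 2)*0))/(18 + 3*((6*3 + 2)*0)) + 38389 = -(18 + 2)*0*(3 + 2*((18 + 2)*0))/(18 + 3*((18 + 2)*0)) + 38389 = -20*0*(3 + 2*(20*0))/(18 + 3*(20*0)) + 38389 = -1*0*(3 + 2*0)/(18 + 3*0) + 38389 = -1*0*(3 + 0)/(18 + 0) + 38389 = -1*0*3/18 + 38389 = -1*0*1/18*3 + 38389 = 0 + 38389 = 38389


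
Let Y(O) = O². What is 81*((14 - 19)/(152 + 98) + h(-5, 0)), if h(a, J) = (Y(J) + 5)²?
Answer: 101169/50 ≈ 2023.4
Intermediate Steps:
h(a, J) = (5 + J²)² (h(a, J) = (J² + 5)² = (5 + J²)²)
81*((14 - 19)/(152 + 98) + h(-5, 0)) = 81*((14 - 19)/(152 + 98) + (5 + 0²)²) = 81*(-5/250 + (5 + 0)²) = 81*(-5*1/250 + 5²) = 81*(-1/50 + 25) = 81*(1249/50) = 101169/50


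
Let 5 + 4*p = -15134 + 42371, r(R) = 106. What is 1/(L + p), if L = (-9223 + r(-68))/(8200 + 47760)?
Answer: 55960/380966563 ≈ 0.00014689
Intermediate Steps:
p = 6808 (p = -5/4 + (-15134 + 42371)/4 = -5/4 + (1/4)*27237 = -5/4 + 27237/4 = 6808)
L = -9117/55960 (L = (-9223 + 106)/(8200 + 47760) = -9117/55960 ≈ -0.16292)
1/(L + p) = 1/(-9117/55960 + 6808) = 1/(380966563/55960) = 55960/380966563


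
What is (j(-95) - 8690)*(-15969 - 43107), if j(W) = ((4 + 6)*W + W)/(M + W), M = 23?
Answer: 1025026035/2 ≈ 5.1251e+8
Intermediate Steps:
j(W) = 11*W/(23 + W) (j(W) = ((4 + 6)*W + W)/(23 + W) = (10*W + W)/(23 + W) = (11*W)/(23 + W) = 11*W/(23 + W))
(j(-95) - 8690)*(-15969 - 43107) = (11*(-95)/(23 - 95) - 8690)*(-15969 - 43107) = (11*(-95)/(-72) - 8690)*(-59076) = (11*(-95)*(-1/72) - 8690)*(-59076) = (1045/72 - 8690)*(-59076) = -624635/72*(-59076) = 1025026035/2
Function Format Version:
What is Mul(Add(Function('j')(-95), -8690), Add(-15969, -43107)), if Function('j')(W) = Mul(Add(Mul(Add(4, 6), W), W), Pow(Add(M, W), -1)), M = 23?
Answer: Rational(1025026035, 2) ≈ 5.1251e+8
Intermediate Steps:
Function('j')(W) = Mul(11, W, Pow(Add(23, W), -1)) (Function('j')(W) = Mul(Add(Mul(Add(4, 6), W), W), Pow(Add(23, W), -1)) = Mul(Add(Mul(10, W), W), Pow(Add(23, W), -1)) = Mul(Mul(11, W), Pow(Add(23, W), -1)) = Mul(11, W, Pow(Add(23, W), -1)))
Mul(Add(Function('j')(-95), -8690), Add(-15969, -43107)) = Mul(Add(Mul(11, -95, Pow(Add(23, -95), -1)), -8690), Add(-15969, -43107)) = Mul(Add(Mul(11, -95, Pow(-72, -1)), -8690), -59076) = Mul(Add(Mul(11, -95, Rational(-1, 72)), -8690), -59076) = Mul(Add(Rational(1045, 72), -8690), -59076) = Mul(Rational(-624635, 72), -59076) = Rational(1025026035, 2)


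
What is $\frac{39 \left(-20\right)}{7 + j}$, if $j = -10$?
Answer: $260$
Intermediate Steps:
$\frac{39 \left(-20\right)}{7 + j} = \frac{39 \left(-20\right)}{7 - 10} = - \frac{780}{-3} = \left(-780\right) \left(- \frac{1}{3}\right) = 260$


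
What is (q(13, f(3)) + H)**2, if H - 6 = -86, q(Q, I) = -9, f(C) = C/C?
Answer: 7921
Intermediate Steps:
f(C) = 1
H = -80 (H = 6 - 86 = -80)
(q(13, f(3)) + H)**2 = (-9 - 80)**2 = (-89)**2 = 7921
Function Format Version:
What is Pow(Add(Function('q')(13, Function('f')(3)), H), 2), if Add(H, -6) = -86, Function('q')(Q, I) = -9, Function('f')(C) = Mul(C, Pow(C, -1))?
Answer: 7921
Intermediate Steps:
Function('f')(C) = 1
H = -80 (H = Add(6, -86) = -80)
Pow(Add(Function('q')(13, Function('f')(3)), H), 2) = Pow(Add(-9, -80), 2) = Pow(-89, 2) = 7921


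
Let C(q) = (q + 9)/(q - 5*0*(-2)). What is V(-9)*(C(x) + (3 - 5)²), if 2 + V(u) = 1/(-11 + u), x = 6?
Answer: -533/40 ≈ -13.325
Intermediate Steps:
C(q) = (9 + q)/q (C(q) = (9 + q)/(q + 0*(-2)) = (9 + q)/(q + 0) = (9 + q)/q)
V(u) = -2 + 1/(-11 + u)
V(-9)*(C(x) + (3 - 5)²) = ((23 - 2*(-9))/(-11 - 9))*((9 + 6)/6 + (3 - 5)²) = ((23 + 18)/(-20))*((⅙)*15 + (-2)²) = (-1/20*41)*(5/2 + 4) = -41/20*13/2 = -533/40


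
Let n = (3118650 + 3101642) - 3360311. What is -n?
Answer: -2859981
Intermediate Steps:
n = 2859981 (n = 6220292 - 3360311 = 2859981)
-n = -1*2859981 = -2859981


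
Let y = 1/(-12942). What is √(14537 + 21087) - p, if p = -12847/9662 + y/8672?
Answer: 720928834495/542197738944 + 2*√8906 ≈ 190.07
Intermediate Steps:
y = -1/12942 ≈ -7.7268e-5
p = -720928834495/542197738944 (p = -12847/9662 - 1/12942/8672 = -12847*1/9662 - 1/12942*1/8672 = -12847/9662 - 1/112233024 = -720928834495/542197738944 ≈ -1.3296)
√(14537 + 21087) - p = √(14537 + 21087) - 1*(-720928834495/542197738944) = √35624 + 720928834495/542197738944 = 2*√8906 + 720928834495/542197738944 = 720928834495/542197738944 + 2*√8906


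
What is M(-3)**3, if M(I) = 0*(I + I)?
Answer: 0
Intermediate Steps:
M(I) = 0 (M(I) = 0*(2*I) = 0)
M(-3)**3 = 0**3 = 0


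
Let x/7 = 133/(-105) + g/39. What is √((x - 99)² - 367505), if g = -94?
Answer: I*√1486968961/65 ≈ 593.25*I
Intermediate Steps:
x = -1673/65 (x = 7*(133/(-105) - 94/39) = 7*(133*(-1/105) - 94*1/39) = 7*(-19/15 - 94/39) = 7*(-239/65) = -1673/65 ≈ -25.738)
√((x - 99)² - 367505) = √((-1673/65 - 99)² - 367505) = √((-8108/65)² - 367505) = √(65739664/4225 - 367505) = √(-1486968961/4225) = I*√1486968961/65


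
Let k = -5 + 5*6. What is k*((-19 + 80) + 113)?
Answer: 4350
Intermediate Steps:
k = 25 (k = -5 + 30 = 25)
k*((-19 + 80) + 113) = 25*((-19 + 80) + 113) = 25*(61 + 113) = 25*174 = 4350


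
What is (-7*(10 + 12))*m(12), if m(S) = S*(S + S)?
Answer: -44352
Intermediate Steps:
m(S) = 2*S² (m(S) = S*(2*S) = 2*S²)
(-7*(10 + 12))*m(12) = (-7*(10 + 12))*(2*12²) = (-7*22)*(2*144) = -154*288 = -44352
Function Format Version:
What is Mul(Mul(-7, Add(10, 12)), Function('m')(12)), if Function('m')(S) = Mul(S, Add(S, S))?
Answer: -44352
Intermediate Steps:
Function('m')(S) = Mul(2, Pow(S, 2)) (Function('m')(S) = Mul(S, Mul(2, S)) = Mul(2, Pow(S, 2)))
Mul(Mul(-7, Add(10, 12)), Function('m')(12)) = Mul(Mul(-7, Add(10, 12)), Mul(2, Pow(12, 2))) = Mul(Mul(-7, 22), Mul(2, 144)) = Mul(-154, 288) = -44352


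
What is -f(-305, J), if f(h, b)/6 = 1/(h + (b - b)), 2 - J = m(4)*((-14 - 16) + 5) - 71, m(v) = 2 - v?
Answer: 6/305 ≈ 0.019672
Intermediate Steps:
J = 23 (J = 2 - ((2 - 1*4)*((-14 - 16) + 5) - 71) = 2 - ((2 - 4)*(-30 + 5) - 71) = 2 - (-2*(-25) - 71) = 2 - (50 - 71) = 2 - 1*(-21) = 2 + 21 = 23)
f(h, b) = 6/h (f(h, b) = 6/(h + (b - b)) = 6/(h + 0) = 6/h)
-f(-305, J) = -6/(-305) = -6*(-1)/305 = -1*(-6/305) = 6/305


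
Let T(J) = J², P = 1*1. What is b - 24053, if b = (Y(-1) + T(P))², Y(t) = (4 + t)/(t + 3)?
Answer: -96187/4 ≈ -24047.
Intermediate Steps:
P = 1
Y(t) = (4 + t)/(3 + t)
b = 25/4 (b = ((4 - 1)/(3 - 1) + 1²)² = (3/2 + 1)² = (5/2)² = 25/4 ≈ 6.2500)
b - 24053 = 25/4 - 24053 = -96187/4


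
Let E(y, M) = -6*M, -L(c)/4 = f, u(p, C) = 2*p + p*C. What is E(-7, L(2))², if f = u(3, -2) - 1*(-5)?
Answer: 14400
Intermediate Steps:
u(p, C) = 2*p + C*p
f = 5 (f = 3*(2 - 2) - 1*(-5) = 3*0 + 5 = 0 + 5 = 5)
L(c) = -20 (L(c) = -4*5 = -20)
E(-7, L(2))² = (-6*(-20))² = 120² = 14400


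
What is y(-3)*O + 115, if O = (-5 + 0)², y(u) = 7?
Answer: 290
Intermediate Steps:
O = 25 (O = (-5)² = 25)
y(-3)*O + 115 = 7*25 + 115 = 175 + 115 = 290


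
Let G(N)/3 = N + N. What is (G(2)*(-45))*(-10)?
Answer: 5400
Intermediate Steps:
G(N) = 6*N (G(N) = 3*(N + N) = 3*(2*N) = 6*N)
(G(2)*(-45))*(-10) = ((6*2)*(-45))*(-10) = (12*(-45))*(-10) = -540*(-10) = 5400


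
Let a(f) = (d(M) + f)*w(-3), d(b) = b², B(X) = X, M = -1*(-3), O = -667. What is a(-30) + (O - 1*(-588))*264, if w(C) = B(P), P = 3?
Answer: -20919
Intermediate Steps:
M = 3
w(C) = 3
a(f) = 27 + 3*f (a(f) = (3² + f)*3 = (9 + f)*3 = 27 + 3*f)
a(-30) + (O - 1*(-588))*264 = (27 + 3*(-30)) + (-667 - 1*(-588))*264 = (27 - 90) + (-667 + 588)*264 = -63 - 79*264 = -63 - 20856 = -20919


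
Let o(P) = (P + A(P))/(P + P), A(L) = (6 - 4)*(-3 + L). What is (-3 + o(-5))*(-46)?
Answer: 207/5 ≈ 41.400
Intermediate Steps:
A(L) = -6 + 2*L (A(L) = 2*(-3 + L) = -6 + 2*L)
o(P) = (-6 + 3*P)/(2*P) (o(P) = (P + (-6 + 2*P))/(P + P) = (-6 + 3*P)/((2*P)) = (-6 + 3*P)*(1/(2*P)) = (-6 + 3*P)/(2*P))
(-3 + o(-5))*(-46) = (-3 + (3/2 - 3/(-5)))*(-46) = (-3 + (3/2 - 3*(-⅕)))*(-46) = (-3 + (3/2 + ⅗))*(-46) = (-3 + 21/10)*(-46) = -9/10*(-46) = 207/5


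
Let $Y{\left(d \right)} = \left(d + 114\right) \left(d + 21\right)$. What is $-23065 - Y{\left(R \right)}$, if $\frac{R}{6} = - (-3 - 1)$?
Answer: $-29275$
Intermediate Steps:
$R = 24$ ($R = 6 \left(- (-3 - 1)\right) = 6 \left(\left(-1\right) \left(-4\right)\right) = 6 \cdot 4 = 24$)
$Y{\left(d \right)} = \left(21 + d\right) \left(114 + d\right)$ ($Y{\left(d \right)} = \left(114 + d\right) \left(21 + d\right) = \left(21 + d\right) \left(114 + d\right)$)
$-23065 - Y{\left(R \right)} = -23065 - \left(2394 + 24^{2} + 135 \cdot 24\right) = -23065 - \left(2394 + 576 + 3240\right) = -23065 - 6210 = -29275$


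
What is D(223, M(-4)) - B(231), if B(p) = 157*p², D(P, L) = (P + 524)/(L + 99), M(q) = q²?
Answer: -963432108/115 ≈ -8.3777e+6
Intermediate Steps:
D(P, L) = (524 + P)/(99 + L)
D(223, M(-4)) - B(231) = (524 + 223)/(99 + (-4)²) - 157*231² = 747/(99 + 16) - 157*53361 = 747/115 - 1*8377677 = (1/115)*747 - 8377677 = 747/115 - 8377677 = -963432108/115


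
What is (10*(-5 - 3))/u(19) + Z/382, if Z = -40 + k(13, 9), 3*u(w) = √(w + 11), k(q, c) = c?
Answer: -31/382 - 8*√30 ≈ -43.899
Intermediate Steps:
u(w) = √(11 + w)/3 (u(w) = √(w + 11)/3 = √(11 + w)/3)
Z = -31 (Z = -40 + 9 = -31)
(10*(-5 - 3))/u(19) + Z/382 = (10*(-5 - 3))/((√(11 + 19)/3)) - 31/382 = (10*(-8))/((√30/3)) - 31*1/382 = -8*√30 - 31/382 = -31/382 - 8*√30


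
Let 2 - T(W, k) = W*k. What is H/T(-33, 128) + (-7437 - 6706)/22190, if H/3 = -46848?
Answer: -1589219839/46887470 ≈ -33.894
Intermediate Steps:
H = -140544 (H = 3*(-46848) = -140544)
T(W, k) = 2 - W*k
H/T(-33, 128) + (-7437 - 6706)/22190 = -140544/(2 - 1*(-33)*128) + (-7437 - 6706)/22190 = -140544/(2 + 4224) - 14143*1/22190 = -140544/4226 - 14143/22190 = -140544*1/4226 - 14143/22190 = -70272/2113 - 14143/22190 = -1589219839/46887470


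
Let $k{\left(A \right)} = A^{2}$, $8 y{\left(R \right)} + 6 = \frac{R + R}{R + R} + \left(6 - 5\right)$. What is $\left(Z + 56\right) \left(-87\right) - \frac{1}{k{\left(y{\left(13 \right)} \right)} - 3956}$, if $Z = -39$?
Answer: $- \frac{23402213}{15823} \approx -1479.0$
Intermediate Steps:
$y{\left(R \right)} = - \frac{1}{2}$ ($y{\left(R \right)} = - \frac{3}{4} + \frac{\frac{R + R}{R + R} + \left(6 - 5\right)}{8} = - \frac{3}{4} + \frac{\frac{2 R}{2 R} + \left(6 - 5\right)}{8} = - \frac{3}{4} + \frac{2 R \frac{1}{2 R} + 1}{8} = - \frac{3}{4} + \frac{1 + 1}{8} = - \frac{3}{4} + \frac{1}{8} \cdot 2 = - \frac{3}{4} + \frac{1}{4} = - \frac{1}{2}$)
$\left(Z + 56\right) \left(-87\right) - \frac{1}{k{\left(y{\left(13 \right)} \right)} - 3956} = \left(-39 + 56\right) \left(-87\right) - \frac{1}{\left(- \frac{1}{2}\right)^{2} - 3956} = 17 \left(-87\right) - \frac{1}{\frac{1}{4} - 3956} = -1479 - \frac{1}{- \frac{15823}{4}} = -1479 - - \frac{4}{15823} = -1479 + \frac{4}{15823} = - \frac{23402213}{15823}$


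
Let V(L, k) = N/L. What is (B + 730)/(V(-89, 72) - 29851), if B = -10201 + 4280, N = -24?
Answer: 461999/2656715 ≈ 0.17390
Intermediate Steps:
V(L, k) = -24/L
B = -5921
(B + 730)/(V(-89, 72) - 29851) = (-5921 + 730)/(-24/(-89) - 29851) = -5191/(-24*(-1/89) - 29851) = -5191/(24/89 - 29851) = -5191/(-2656715/89) = -5191*(-89/2656715) = 461999/2656715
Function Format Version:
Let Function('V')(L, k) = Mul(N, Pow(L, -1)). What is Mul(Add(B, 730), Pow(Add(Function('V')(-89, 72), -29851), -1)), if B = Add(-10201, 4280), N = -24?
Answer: Rational(461999, 2656715) ≈ 0.17390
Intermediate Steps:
Function('V')(L, k) = Mul(-24, Pow(L, -1))
B = -5921
Mul(Add(B, 730), Pow(Add(Function('V')(-89, 72), -29851), -1)) = Mul(Add(-5921, 730), Pow(Add(Mul(-24, Pow(-89, -1)), -29851), -1)) = Mul(-5191, Pow(Add(Mul(-24, Rational(-1, 89)), -29851), -1)) = Mul(-5191, Pow(Add(Rational(24, 89), -29851), -1)) = Mul(-5191, Pow(Rational(-2656715, 89), -1)) = Mul(-5191, Rational(-89, 2656715)) = Rational(461999, 2656715)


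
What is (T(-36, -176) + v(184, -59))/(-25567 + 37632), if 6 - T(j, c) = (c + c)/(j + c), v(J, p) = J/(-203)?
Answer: 36938/129807335 ≈ 0.00028456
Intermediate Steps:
v(J, p) = -J/203 (v(J, p) = J*(-1/203) = -J/203)
T(j, c) = 6 - 2*c/(c + j) (T(j, c) = 6 - (c + c)/(j + c) = 6 - 2*c/(c + j))
(T(-36, -176) + v(184, -59))/(-25567 + 37632) = (2*(2*(-176) + 3*(-36))/(-176 - 36) - 1/203*184)/(-25567 + 37632) = (2*(-352 - 108)/(-212) - 184/203)/12065 = (2*(-1/212)*(-460) - 184/203)*(1/12065) = (230/53 - 184/203)*(1/12065) = (36938/10759)*(1/12065) = 36938/129807335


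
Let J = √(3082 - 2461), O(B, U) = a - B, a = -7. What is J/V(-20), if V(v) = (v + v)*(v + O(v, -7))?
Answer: 3*√69/280 ≈ 0.089000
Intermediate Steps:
O(B, U) = -7 - B
V(v) = -14*v (V(v) = (v + v)*(v + (-7 - v)) = (2*v)*(-7) = -14*v)
J = 3*√69 (J = √621 = 3*√69 ≈ 24.920)
J/V(-20) = (3*√69)/((-14*(-20))) = (3*√69)/280 = (3*√69)*(1/280) = 3*√69/280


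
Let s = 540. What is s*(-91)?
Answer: -49140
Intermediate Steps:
s*(-91) = 540*(-91) = -49140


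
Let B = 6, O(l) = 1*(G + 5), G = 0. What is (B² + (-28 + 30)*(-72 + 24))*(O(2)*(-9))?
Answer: 2700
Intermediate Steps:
O(l) = 5 (O(l) = 1*(0 + 5) = 1*5 = 5)
(B² + (-28 + 30)*(-72 + 24))*(O(2)*(-9)) = (6² + (-28 + 30)*(-72 + 24))*(5*(-9)) = (36 + 2*(-48))*(-45) = (36 - 96)*(-45) = -60*(-45) = 2700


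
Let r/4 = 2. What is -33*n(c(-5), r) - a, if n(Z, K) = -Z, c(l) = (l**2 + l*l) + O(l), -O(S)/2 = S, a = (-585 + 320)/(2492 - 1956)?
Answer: 1061545/536 ≈ 1980.5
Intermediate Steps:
r = 8 (r = 4*2 = 8)
a = -265/536 ≈ -0.49440
O(S) = -2*S
c(l) = -2*l + 2*l**2 (c(l) = (l**2 + l*l) - 2*l = (l**2 + l**2) - 2*l = 2*l**2 - 2*l = -2*l + 2*l**2)
-33*n(c(-5), r) - a = -(-33)*2*(-5)*(-1 - 5) - 1*(-265/536) = -(-33)*2*(-5)*(-6) + 265/536 = -(-33)*60 + 265/536 = -33*(-60) + 265/536 = 1980 + 265/536 = 1061545/536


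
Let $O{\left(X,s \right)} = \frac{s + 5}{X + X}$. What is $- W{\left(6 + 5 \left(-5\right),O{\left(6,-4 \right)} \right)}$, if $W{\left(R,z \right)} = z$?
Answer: $- \frac{1}{12} \approx -0.083333$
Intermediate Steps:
$O{\left(X,s \right)} = \frac{5 + s}{2 X}$
$- W{\left(6 + 5 \left(-5\right),O{\left(6,-4 \right)} \right)} = - \frac{5 - 4}{2 \cdot 6} = - \frac{1}{2 \cdot 6} = \left(-1\right) \frac{1}{12} = - \frac{1}{12}$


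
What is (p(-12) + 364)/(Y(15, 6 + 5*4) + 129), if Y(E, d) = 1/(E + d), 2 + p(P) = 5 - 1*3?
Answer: 7462/2645 ≈ 2.8212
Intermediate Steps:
p(P) = 0 (p(P) = -2 + (5 - 1*3) = -2 + (5 - 3) = -2 + 2 = 0)
(p(-12) + 364)/(Y(15, 6 + 5*4) + 129) = (0 + 364)/(1/(15 + (6 + 5*4)) + 129) = 364/(1/(15 + (6 + 20)) + 129) = 364/(1/(15 + 26) + 129) = 364/(1/41 + 129) = 364/(5290/41) = 364*(41/5290) = 7462/2645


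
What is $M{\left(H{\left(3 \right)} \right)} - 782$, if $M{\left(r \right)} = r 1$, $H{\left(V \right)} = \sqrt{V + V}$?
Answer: $-782 + \sqrt{6} \approx -779.55$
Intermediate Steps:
$H{\left(V \right)} = \sqrt{2} \sqrt{V}$ ($H{\left(V \right)} = \sqrt{2 V} = \sqrt{2} \sqrt{V}$)
$M{\left(r \right)} = r$
$M{\left(H{\left(3 \right)} \right)} - 782 = \sqrt{2} \sqrt{3} - 782 = \sqrt{6} - 782 = -782 + \sqrt{6}$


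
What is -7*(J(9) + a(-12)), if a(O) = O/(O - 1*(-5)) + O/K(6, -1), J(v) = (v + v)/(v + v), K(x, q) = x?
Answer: -5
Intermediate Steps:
J(v) = 1 (J(v) = (2*v)/((2*v)) = (2*v)*(1/(2*v)) = 1)
a(O) = O/6 + O/(5 + O) (a(O) = O/(O - 1*(-5)) + O/6 = O/(O + 5) + O*(⅙) = O/(5 + O) + O/6 = O/6 + O/(5 + O))
-7*(J(9) + a(-12)) = -7*(1 + (⅙)*(-12)*(11 - 12)/(5 - 12)) = -7*(1 + (⅙)*(-12)*(-1)/(-7)) = -7*(1 + (⅙)*(-12)*(-⅐)*(-1)) = -7*(1 - 2/7) = -7*5/7 = -5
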